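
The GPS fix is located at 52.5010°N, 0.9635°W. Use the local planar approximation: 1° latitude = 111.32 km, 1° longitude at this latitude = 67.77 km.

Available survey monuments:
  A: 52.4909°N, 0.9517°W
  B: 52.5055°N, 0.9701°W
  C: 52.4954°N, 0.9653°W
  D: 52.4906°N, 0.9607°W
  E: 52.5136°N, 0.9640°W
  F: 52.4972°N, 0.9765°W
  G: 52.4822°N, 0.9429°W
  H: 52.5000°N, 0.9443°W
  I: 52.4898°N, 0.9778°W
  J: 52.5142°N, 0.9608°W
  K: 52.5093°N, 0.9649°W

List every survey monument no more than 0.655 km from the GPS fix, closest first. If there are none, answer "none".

C

Distances from 52.5010°N, 0.9635°W:
A: 1.3797 km
B: 0.6716 km
C: 0.6352 km
D: 1.1732 km
E: 1.4030 km
F: 0.9773 km
G: 2.5157 km
H: 1.3059 km
I: 1.5791 km
J: 1.4808 km
K: 0.9288 km
Threshold 0.655 km: C (0.6352 km) is within range.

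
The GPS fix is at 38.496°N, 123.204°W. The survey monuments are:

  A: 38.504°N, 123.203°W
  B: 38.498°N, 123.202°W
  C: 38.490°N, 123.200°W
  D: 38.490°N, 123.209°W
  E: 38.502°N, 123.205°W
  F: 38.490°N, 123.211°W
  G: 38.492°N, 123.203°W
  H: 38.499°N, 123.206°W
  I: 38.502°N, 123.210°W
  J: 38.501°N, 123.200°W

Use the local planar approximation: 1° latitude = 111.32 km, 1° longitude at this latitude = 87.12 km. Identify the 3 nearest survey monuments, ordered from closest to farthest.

B, H, G

Distances from 38.496°N, 123.204°W:
A: √((0.008·111.32)² + (0.001·87.12)²) = √(0.79310 + 0.00759) = 0.895 km
B: √((0.002·111.32)² + (0.002·87.12)²) = √(0.04957 + 0.03036) = 0.283 km
C: √((-0.006·111.32)² + (0.004·87.12)²) = √(0.44612 + 0.12144) = 0.753 km
D: √((-0.006·111.32)² + (-0.005·87.12)²) = √(0.44612 + 0.18975) = 0.797 km
E: √((0.006·111.32)² + (-0.001·87.12)²) = √(0.44612 + 0.00759) = 0.674 km
F: √((-0.006·111.32)² + (-0.007·87.12)²) = √(0.44612 + 0.37190) = 0.904 km
G: √((-0.004·111.32)² + (0.001·87.12)²) = √(0.19827 + 0.00759) = 0.454 km
H: √((0.003·111.32)² + (-0.002·87.12)²) = √(0.11153 + 0.03036) = 0.377 km
I: √((0.006·111.32)² + (-0.006·87.12)²) = √(0.44612 + 0.27324) = 0.848 km
J: √((0.005·111.32)² + (0.004·87.12)²) = √(0.30980 + 0.12144) = 0.657 km
Sorted: B (0.283 km) < H (0.377 km) < G (0.454 km) < J (0.657 km) < E (0.674 km) < …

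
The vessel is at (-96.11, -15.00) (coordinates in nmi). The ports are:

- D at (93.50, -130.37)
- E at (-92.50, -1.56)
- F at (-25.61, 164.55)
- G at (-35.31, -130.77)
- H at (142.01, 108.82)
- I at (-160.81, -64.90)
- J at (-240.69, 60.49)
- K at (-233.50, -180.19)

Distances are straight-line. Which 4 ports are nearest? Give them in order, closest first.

Distances from (-96.11, -15.00):
D: √((189.61)² + (-115.37)²) = √(35951.9521 + 13310.2369) = 221.95 nmi
E: √((3.61)² + (13.44)²) = √(13.0321 + 180.6336) = 13.92 nmi
F: √((70.50)² + (179.55)²) = √(4970.2500 + 32238.2025) = 192.89 nmi
G: √((60.80)² + (-115.77)²) = √(3696.6400 + 13402.6929) = 130.76 nmi
H: √((238.12)² + (123.82)²) = √(56701.1344 + 15331.3924) = 268.39 nmi
I: √((-64.70)² + (-49.90)²) = √(4186.0900 + 2490.0100) = 81.71 nmi
J: √((-144.58)² + (75.49)²) = √(20903.3764 + 5698.7401) = 163.10 nmi
K: √((-137.39)² + (-165.19)²) = √(18876.0121 + 27287.7361) = 214.86 nmi
Sorted: E (13.92 nmi) < I (81.71 nmi) < G (130.76 nmi) < J (163.10 nmi) < F (192.89 nmi) < K (214.86 nmi) < …

E, I, G, J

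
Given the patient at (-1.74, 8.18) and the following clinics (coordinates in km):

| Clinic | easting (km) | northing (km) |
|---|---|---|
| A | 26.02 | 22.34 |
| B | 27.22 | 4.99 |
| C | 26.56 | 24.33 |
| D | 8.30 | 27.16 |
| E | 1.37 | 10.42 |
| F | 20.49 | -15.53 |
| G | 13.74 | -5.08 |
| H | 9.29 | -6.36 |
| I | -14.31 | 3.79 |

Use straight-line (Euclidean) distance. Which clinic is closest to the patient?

E

Distances from (-1.74, 8.18):
A: √((27.76)² + (14.16)²) = √(770.6176 + 200.5056) = 31.16 km
B: √((28.96)² + (-3.19)²) = √(838.6816 + 10.1761) = 29.14 km
C: √((28.30)² + (16.15)²) = √(800.8900 + 260.8225) = 32.58 km
D: √((10.04)² + (18.98)²) = √(100.8016 + 360.2404) = 21.47 km
E: √((3.11)² + (2.24)²) = √(9.6721 + 5.0176) = 3.83 km
F: √((22.23)² + (-23.71)²) = √(494.1729 + 562.1641) = 32.50 km
G: √((15.48)² + (-13.26)²) = √(239.6304 + 175.8276) = 20.38 km
H: √((11.03)² + (-14.54)²) = √(121.6609 + 211.4116) = 18.25 km
I: √((-12.57)² + (-4.39)²) = √(158.0049 + 19.2721) = 13.31 km
Minimum: E at 3.83 km.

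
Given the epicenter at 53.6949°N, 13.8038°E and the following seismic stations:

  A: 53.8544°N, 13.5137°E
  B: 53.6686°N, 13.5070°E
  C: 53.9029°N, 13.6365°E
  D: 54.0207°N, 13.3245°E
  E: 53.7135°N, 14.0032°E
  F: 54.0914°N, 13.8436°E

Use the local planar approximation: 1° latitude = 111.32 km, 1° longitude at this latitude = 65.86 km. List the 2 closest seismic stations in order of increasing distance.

E, B

Distances from 53.6949°N, 13.8038°E:
A: 26.0825 km
B: 19.7653 km
C: 25.6425 km
D: 48.0815 km
E: 13.2947 km
F: 44.2161 km
Sorted: E (13.2947 km) < B (19.7653 km) < C (25.6425 km) < A (26.0825 km) < …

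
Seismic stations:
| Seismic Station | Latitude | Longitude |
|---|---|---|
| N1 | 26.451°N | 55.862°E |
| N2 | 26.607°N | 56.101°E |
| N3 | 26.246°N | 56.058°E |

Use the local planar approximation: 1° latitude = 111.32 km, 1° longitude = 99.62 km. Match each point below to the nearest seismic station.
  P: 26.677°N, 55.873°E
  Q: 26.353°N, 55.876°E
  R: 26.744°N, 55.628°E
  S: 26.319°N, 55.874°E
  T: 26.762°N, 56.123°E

P at 26.677°N, 55.873°E:
  N1: √((-0.226·111.32)² + (-0.011·99.62)²) = √(632.94107 + 1.20082) = 25.182 km
  N2: √((-0.070·111.32)² + (0.228·99.62)²) = √(60.72150 + 515.89672) = 24.013 km
  N3: √((-0.431·111.32)² + (0.185·99.62)²) = √(2301.97676 + 339.65384) = 51.397 km
  → nearest: N2 (24.013 km)
Q at 26.353°N, 55.876°E:
  N1: √((0.098·111.32)² + (-0.014·99.62)²) = √(119.01414 + 1.94513) = 10.998 km
  N2: √((0.254·111.32)² + (0.225·99.62)²) = √(799.49146 + 502.40981) = 36.082 km
  N3: √((-0.107·111.32)² + (0.182·99.62)²) = √(141.87764 + 328.72736) = 21.693 km
  → nearest: N1 (10.998 km)
R at 26.744°N, 55.628°E:
  N1: √((-0.293·111.32)² + (0.234·99.62)²) = √(1063.85303 + 543.40645) = 40.091 km
  N2: √((-0.137·111.32)² + (0.473·99.62)²) = √(232.58812 + 2220.31890) = 49.527 km
  N3: √((-0.498·111.32)² + (0.430·99.62)²) = √(3073.30088 + 1834.97430) = 70.059 km
  → nearest: N1 (40.091 km)
S at 26.319°N, 55.874°E:
  N1: √((0.132·111.32)² + (-0.012·99.62)²) = √(215.92069 + 1.42908) = 14.743 km
  N2: √((0.288·111.32)² + (0.227·99.62)²) = √(1027.85386 + 511.38124) = 39.233 km
  N3: √((-0.073·111.32)² + (0.184·99.62)²) = √(66.03773 + 335.99183) = 20.051 km
  → nearest: N1 (14.743 km)
T at 26.762°N, 56.123°E:
  N1: √((-0.311·111.32)² + (-0.261·99.62)²) = √(1198.58041 + 676.04264) = 43.297 km
  N2: √((-0.155·111.32)² + (-0.022·99.62)²) = √(297.72122 + 4.80329) = 17.393 km
  N3: √((-0.516·111.32)² + (-0.065·99.62)²) = √(3299.48227 + 41.92951) = 57.805 km
  → nearest: N2 (17.393 km)

P→N2; Q→N1; R→N1; S→N1; T→N2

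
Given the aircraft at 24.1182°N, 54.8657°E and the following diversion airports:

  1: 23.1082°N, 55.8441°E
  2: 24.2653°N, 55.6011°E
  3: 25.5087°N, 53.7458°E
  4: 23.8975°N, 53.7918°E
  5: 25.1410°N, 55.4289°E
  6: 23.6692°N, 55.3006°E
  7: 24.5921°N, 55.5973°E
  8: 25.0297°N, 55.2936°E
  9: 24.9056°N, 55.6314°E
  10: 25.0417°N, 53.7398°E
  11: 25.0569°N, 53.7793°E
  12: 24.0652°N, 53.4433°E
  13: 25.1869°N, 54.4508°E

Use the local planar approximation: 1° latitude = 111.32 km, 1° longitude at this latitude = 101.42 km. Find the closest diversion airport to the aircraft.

6

Distances from 24.1182°N, 54.8657°E:
1: √((-1.0100·111.32)² + (0.9784·101.42)²) = √(12641.224462 + 9846.459535) = 149.9589 km
2: √((0.1471·111.32)² + (0.7354·101.42)²) = √(268.146258 + 5562.813033) = 76.3607 km
3: √((1.3905·111.32)² + (-1.1199·101.42)²) = √(23960.086507 + 12900.475007) = 191.9910 km
4: √((-0.2207·111.32)² + (-1.0739·101.42)²) = √(603.602544 + 11862.463720) = 111.6515 km
5: √((1.0228·111.32)² + (0.5632·101.42)²) = √(12963.666025 + 3262.665155) = 127.3826 km
6: √((-0.4490·111.32)² + (0.4349·101.42)²) = √(2498.268300 + 1945.476673) = 66.6614 km
7: √((0.4739·111.32)² + (0.7316·101.42)²) = √(2783.042335 + 5505.472606) = 91.0413 km
8: √((0.9115·111.32)² + (0.4279·101.42)²) = √(10295.791553 + 1883.353248) = 110.3592 km
9: √((0.7874·111.32)² + (0.7657·101.42)²) = √(7683.112922 + 6030.655311) = 117.1058 km
10: √((0.9235·111.32)² + (-1.1259·101.42)²) = √(10568.666528 + 13039.077021) = 153.6481 km
11: √((0.9387·111.32)² + (-1.0864·101.42)²) = √(10919.431571 + 12140.224735) = 151.8541 km
12: √((-0.0530·111.32)² + (-1.4224·101.42)²) = √(34.809528 + 20810.892204) = 144.3804 km
13: √((1.0687·111.32)² + (-0.4149·101.42)²) = √(14153.309836 + 1770.655538) = 126.1902 km
Minimum: 6 at 66.6614 km.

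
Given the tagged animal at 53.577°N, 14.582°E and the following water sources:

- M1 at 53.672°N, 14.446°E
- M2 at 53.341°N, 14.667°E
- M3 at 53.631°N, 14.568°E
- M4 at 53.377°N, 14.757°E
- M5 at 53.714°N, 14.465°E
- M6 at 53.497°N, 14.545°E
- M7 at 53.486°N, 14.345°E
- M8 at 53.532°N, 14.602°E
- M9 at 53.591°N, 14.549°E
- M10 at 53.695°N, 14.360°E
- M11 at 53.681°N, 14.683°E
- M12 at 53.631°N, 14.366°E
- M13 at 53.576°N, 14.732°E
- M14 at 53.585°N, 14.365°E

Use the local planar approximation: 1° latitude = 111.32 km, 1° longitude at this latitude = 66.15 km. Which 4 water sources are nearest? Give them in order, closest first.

M9, M8, M3, M6

Distances from 53.577°N, 14.582°E:
M1: √((0.095·111.32)² + (-0.136·66.15)²) = √(111.83909 + 80.93521) = 13.884 km
M2: √((-0.236·111.32)² + (0.085·66.15)²) = √(690.19276 + 31.61532) = 26.866 km
M3: √((0.054·111.32)² + (-0.014·66.15)²) = √(36.13549 + 0.85766) = 6.082 km
M4: √((-0.200·111.32)² + (0.175·66.15)²) = √(495.68570 + 134.00956) = 25.094 km
M5: √((0.137·111.32)² + (-0.117·66.15)²) = √(232.58812 + 59.90063) = 17.102 km
M6: √((-0.080·111.32)² + (-0.037·66.15)²) = √(79.30971 + 5.99050) = 9.236 km
M7: √((-0.091·111.32)² + (-0.237·66.15)²) = √(102.61933 + 245.78557) = 18.666 km
M8: √((-0.045·111.32)² + (0.020·66.15)²) = √(25.09409 + 1.75033) = 5.181 km
M9: √((0.014·111.32)² + (-0.033·66.15)²) = √(2.42886 + 4.76527) = 2.682 km
M10: √((0.118·111.32)² + (-0.222·66.15)²) = √(172.54819 + 215.65804) = 19.703 km
M11: √((0.104·111.32)² + (0.101·66.15)²) = √(134.03341 + 44.63777) = 13.367 km
M12: √((0.054·111.32)² + (-0.216·66.15)²) = √(36.13549 + 204.15837) = 15.501 km
M13: √((-0.001·111.32)² + (0.150·66.15)²) = √(0.01239 + 98.45601) = 9.923 km
M14: √((0.008·111.32)² + (-0.217·66.15)²) = √(0.79310 + 206.05311) = 14.382 km
Sorted: M9 (2.682 km) < M8 (5.181 km) < M3 (6.082 km) < M6 (9.236 km) < M13 (9.923 km) < M11 (13.367 km) < …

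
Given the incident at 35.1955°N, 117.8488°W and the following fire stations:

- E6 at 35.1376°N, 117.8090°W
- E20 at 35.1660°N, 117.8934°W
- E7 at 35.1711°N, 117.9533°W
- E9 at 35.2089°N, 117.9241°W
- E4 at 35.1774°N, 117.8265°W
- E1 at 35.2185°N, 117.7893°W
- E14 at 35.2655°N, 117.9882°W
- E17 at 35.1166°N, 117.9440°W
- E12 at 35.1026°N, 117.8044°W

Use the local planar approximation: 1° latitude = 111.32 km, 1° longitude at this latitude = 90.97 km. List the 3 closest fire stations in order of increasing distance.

Distances from 35.1955°N, 117.8488°W:
E6: √((-0.0579·111.32)² + (0.0398·90.97)²) = √(41.543542 + 13.108788) = 7.3927 km
E20: √((-0.0295·111.32)² + (-0.0446·90.97)²) = √(10.784262 + 16.461375) = 5.2197 km
E7: √((-0.0244·111.32)² + (-0.1045·90.97)²) = √(7.377786 + 90.370976) = 9.8868 km
E9: √((0.0134·111.32)² + (-0.0753·90.97)²) = √(2.225133 + 46.923062) = 7.0106 km
E4: √((-0.0181·111.32)² + (0.0223·90.97)²) = √(4.059790 + 4.115344) = 2.8592 km
E1: √((0.0230·111.32)² + (0.0595·90.97)²) = √(6.555443 + 29.297484) = 5.9877 km
E14: √((0.0700·111.32)² + (-0.1394·90.97)²) = √(60.721498 + 160.813290) = 14.8840 km
E17: √((-0.0789·111.32)² + (-0.0952·90.97)²) = √(77.143689 + 75.001558) = 12.3347 km
E12: √((-0.0929·111.32)² + (0.0444·90.97)²) = √(106.949270 + 16.314070) = 11.1024 km
Sorted: E4 (2.8592 km) < E20 (5.2197 km) < E1 (5.9877 km) < E9 (7.0106 km) < E6 (7.3927 km) < …

E4, E20, E1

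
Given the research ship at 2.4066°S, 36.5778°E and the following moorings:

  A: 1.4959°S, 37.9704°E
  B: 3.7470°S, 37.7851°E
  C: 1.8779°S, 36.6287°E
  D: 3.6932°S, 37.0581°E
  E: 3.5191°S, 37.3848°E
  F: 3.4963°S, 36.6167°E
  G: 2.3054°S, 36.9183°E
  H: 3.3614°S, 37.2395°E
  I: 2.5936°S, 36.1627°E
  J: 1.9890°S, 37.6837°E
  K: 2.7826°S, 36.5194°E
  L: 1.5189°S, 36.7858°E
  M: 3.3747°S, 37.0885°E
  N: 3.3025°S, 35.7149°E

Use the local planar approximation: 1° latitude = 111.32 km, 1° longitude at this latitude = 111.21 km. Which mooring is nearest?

G

Distances from 2.4066°S, 36.5778°E:
A: √((0.9107·111.32)² + (1.3926·111.21)²) = √(10277.726783 + 23985.040889) = 185.1020 km
B: √((-1.3404·111.32)² + (1.2073·111.21)²) = √(22264.617253 + 18026.776852) = 200.7272 km
C: √((0.5287·111.32)² + (0.0509·111.21)²) = √(3463.897371 + 32.042268) = 59.1265 km
D: √((-1.2866·111.32)² + (0.4803·111.21)²) = √(20513.203548 + 2853.072809) = 152.8603 km
E: √((-1.1125·111.32)² + (0.8070·111.21)²) = √(15337.212492 + 8054.428877) = 152.9433 km
F: √((-1.0897·111.32)² + (0.0389·111.21)²) = √(14715.001040 + 18.714873) = 121.3825 km
G: √((0.1012·111.32)² + (0.3405·111.21)²) = √(126.913383 + 1433.910068) = 39.5073 km
H: √((-0.9548·111.32)² + (0.6617·111.21)²) = √(11297.210370 + 5415.143263) = 129.2763 km
I: √((-0.1870·111.32)² + (-0.4151·111.21)²) = √(433.340828 + 2131.047589) = 50.6398 km
J: √((0.4176·111.32)² + (1.1059·111.21)²) = √(2161.062739 + 15125.836359) = 131.4797 km
K: √((-0.3760·111.32)² + (-0.0584·111.21)²) = √(1751.951524 + 42.180660) = 42.3572 km
L: √((0.8877·111.32)² + (0.2080·111.21)²) = √(9765.148118 + 535.074620) = 101.4900 km
M: √((-0.9681·111.32)² + (0.5107·111.21)²) = √(11614.134083 + 3225.666005) = 121.8187 km
N: √((-0.8959·111.32)² + (-0.8629·111.21)²) = √(9946.389645 + 9208.918289) = 138.4027 km
Minimum: G at 39.5073 km.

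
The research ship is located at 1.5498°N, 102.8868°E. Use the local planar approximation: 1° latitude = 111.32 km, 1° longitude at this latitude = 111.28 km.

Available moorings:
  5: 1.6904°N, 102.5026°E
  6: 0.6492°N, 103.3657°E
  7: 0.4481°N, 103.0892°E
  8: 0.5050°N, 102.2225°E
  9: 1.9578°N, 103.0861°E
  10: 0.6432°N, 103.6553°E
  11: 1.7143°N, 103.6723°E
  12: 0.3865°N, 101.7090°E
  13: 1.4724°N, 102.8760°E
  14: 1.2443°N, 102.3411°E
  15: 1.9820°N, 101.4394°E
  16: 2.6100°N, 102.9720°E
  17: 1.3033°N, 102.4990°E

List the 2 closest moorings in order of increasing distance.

13, 5

Distances from 1.5498°N, 102.8868°E:
5: 45.5286 km
6: 113.5388 km
7: 124.6923 km
8: 137.8115 km
9: 50.5442 km
10: 132.2832 km
11: 89.3080 km
12: 184.2500 km
13: 8.6996 km
14: 69.5999 km
15: 168.0990 km
16: 118.4017 km
17: 51.1398 km
Sorted: 13 (8.6996 km) < 5 (45.5286 km) < 9 (50.5442 km) < 17 (51.1398 km) < …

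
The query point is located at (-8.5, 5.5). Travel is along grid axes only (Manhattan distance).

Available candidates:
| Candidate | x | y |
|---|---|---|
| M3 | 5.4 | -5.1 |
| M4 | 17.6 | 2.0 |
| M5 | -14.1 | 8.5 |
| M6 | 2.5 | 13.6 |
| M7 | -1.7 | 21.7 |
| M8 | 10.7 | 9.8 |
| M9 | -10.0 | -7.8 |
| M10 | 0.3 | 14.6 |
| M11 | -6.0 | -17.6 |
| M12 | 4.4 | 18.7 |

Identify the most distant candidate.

M4

Distances from (-8.5, 5.5):
M3: |13.9| + |-10.6| = 13.9 + 10.6 = 24.5
M4: |26.1| + |-3.5| = 26.1 + 3.5 = 29.6
M5: |-5.6| + |3.0| = 5.6 + 3.0 = 8.6
M6: |11.0| + |8.1| = 11.0 + 8.1 = 19.1
M7: |6.8| + |16.2| = 6.8 + 16.2 = 23.0
M8: |19.2| + |4.3| = 19.2 + 4.3 = 23.5
M9: |-1.5| + |-13.3| = 1.5 + 13.3 = 14.8
M10: |8.8| + |9.1| = 8.8 + 9.1 = 17.9
M11: |2.5| + |-23.1| = 2.5 + 23.1 = 25.6
M12: |12.9| + |13.2| = 12.9 + 13.2 = 26.1
Maximum: M4 at 29.6.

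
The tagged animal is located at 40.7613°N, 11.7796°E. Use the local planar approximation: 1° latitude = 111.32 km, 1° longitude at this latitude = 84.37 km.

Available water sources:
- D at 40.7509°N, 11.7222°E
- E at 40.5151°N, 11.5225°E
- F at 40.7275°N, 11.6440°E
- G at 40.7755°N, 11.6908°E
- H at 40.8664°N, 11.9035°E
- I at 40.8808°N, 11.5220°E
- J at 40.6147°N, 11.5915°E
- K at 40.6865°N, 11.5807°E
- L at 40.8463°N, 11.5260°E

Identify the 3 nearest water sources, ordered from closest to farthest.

Distances from 40.7613°N, 11.7796°E:
D: √((-0.0104·111.32)² + (-0.0574·84.37)²) = √(1.340334 + 23.453080) = 4.9793 km
E: √((-0.2462·111.32)² + (-0.2571·84.37)²) = √(751.142772 + 470.522344) = 34.9523 km
F: √((-0.0338·111.32)² + (-0.1356·84.37)²) = √(14.157279 + 130.886688) = 12.0434 km
G: √((0.0142·111.32)² + (-0.0888·84.37)²) = √(2.498752 + 56.130903) = 7.6570 km
H: √((0.1051·111.32)² + (0.1239·84.37)²) = √(136.883729 + 109.274471) = 15.6894 km
I: √((0.1195·111.32)² + (-0.2576·84.37)²) = √(176.962892 + 472.354237) = 25.4817 km
J: √((-0.1466·111.32)² + (-0.1881·84.37)²) = √(266.326472 + 251.856805) = 22.7636 km
K: √((-0.0748·111.32)² + (-0.1989·84.37)²) = √(69.334532 + 281.608439) = 18.7335 km
L: √((0.0850·111.32)² + (-0.2536·84.37)²) = √(89.533229 + 457.798744) = 23.3951 km
Sorted: D (4.9793 km) < G (7.6570 km) < F (12.0434 km) < H (15.6894 km) < K (18.7335 km) < …

D, G, F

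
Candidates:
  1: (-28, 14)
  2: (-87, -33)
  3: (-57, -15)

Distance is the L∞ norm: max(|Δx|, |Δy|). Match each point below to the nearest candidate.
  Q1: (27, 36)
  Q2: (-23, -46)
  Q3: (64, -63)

Q1 at (27, 36):
  1: max(|-55|, |-22|) = 55
  2: max(|-114|, |-69|) = 114
  3: max(|-84|, |-51|) = 84
  → nearest: 1 (55)
Q2 at (-23, -46):
  1: max(|-5|, |60|) = 60
  2: max(|-64|, |13|) = 64
  3: max(|-34|, |31|) = 34
  → nearest: 3 (34)
Q3 at (64, -63):
  1: max(|-92|, |77|) = 92
  2: max(|-151|, |30|) = 151
  3: max(|-121|, |48|) = 121
  → nearest: 1 (92)

Q1→1; Q2→3; Q3→1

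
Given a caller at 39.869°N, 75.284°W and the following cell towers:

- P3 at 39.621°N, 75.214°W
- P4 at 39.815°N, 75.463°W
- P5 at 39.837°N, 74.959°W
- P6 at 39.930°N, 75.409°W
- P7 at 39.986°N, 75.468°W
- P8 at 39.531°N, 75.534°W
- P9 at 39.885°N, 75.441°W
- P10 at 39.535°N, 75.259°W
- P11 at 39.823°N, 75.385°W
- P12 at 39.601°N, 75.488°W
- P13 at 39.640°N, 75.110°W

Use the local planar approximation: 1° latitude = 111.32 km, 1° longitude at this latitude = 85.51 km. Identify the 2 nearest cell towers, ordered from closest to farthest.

Distances from 39.869°N, 75.284°W:
P3: √((-0.248·111.32)² + (0.070·85.51)²) = √(762.16633 + 35.82860) = 28.249 km
P4: √((-0.054·111.32)² + (-0.179·85.51)²) = √(36.13549 + 234.28251) = 16.444 km
P5: √((-0.032·111.32)² + (0.325·85.51)²) = √(12.68955 + 772.32579) = 28.018 km
P6: √((0.061·111.32)² + (-0.125·85.51)²) = √(46.11116 + 114.24938) = 12.663 km
P7: √((0.117·111.32)² + (-0.184·85.51)²) = √(169.63604 + 247.55372) = 20.425 km
P8: √((-0.338·111.32)² + (-0.250·85.51)²) = √(1415.72792 + 456.99751) = 43.275 km
P9: √((0.016·111.32)² + (-0.157·85.51)²) = √(3.17239 + 180.23250) = 13.543 km
P10: √((-0.334·111.32)² + (0.025·85.51)²) = √(1382.41784 + 4.56998) = 37.242 km
P11: √((-0.046·111.32)² + (-0.101·85.51)²) = √(26.22177 + 74.58930) = 10.040 km
P12: √((-0.268·111.32)² + (-0.204·85.51)²) = √(890.05324 + 304.29453) = 34.559 km
P13: √((-0.229·111.32)² + (0.174·85.51)²) = √(649.85634 + 221.37690) = 29.517 km
Sorted: P11 (10.040 km) < P6 (12.663 km) < P9 (13.543 km) < P4 (16.444 km) < …

P11, P6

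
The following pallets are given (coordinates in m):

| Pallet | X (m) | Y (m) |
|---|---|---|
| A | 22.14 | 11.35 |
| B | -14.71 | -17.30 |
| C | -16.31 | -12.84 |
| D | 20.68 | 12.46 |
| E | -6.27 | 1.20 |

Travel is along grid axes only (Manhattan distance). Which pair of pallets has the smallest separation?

A and D

Pairwise distances:
A–D: |-1.46| + |1.11| = 1.46 + 1.11 = 2.57 m
B–C: |-1.60| + |4.46| = 1.60 + 4.46 = 6.06 m
C–E: |10.04| + |14.04| = 10.04 + 14.04 = 24.08 m
B–E: |8.44| + |18.50| = 8.44 + 18.50 = 26.94 m
D–E: |-26.95| + |-11.26| = 26.95 + 11.26 = 38.21 m
A–E: |-28.41| + |-10.15| = 28.41 + 10.15 = 38.56 m
C–D: |36.99| + |25.30| = 36.99 + 25.30 = 62.29 m
A–C: |-38.45| + |-24.19| = 38.45 + 24.19 = 62.64 m
B–D: |35.39| + |29.76| = 35.39 + 29.76 = 65.15 m
A–B: |-36.85| + |-28.65| = 36.85 + 28.65 = 65.50 m
Closest pair: A–D at 2.57 m.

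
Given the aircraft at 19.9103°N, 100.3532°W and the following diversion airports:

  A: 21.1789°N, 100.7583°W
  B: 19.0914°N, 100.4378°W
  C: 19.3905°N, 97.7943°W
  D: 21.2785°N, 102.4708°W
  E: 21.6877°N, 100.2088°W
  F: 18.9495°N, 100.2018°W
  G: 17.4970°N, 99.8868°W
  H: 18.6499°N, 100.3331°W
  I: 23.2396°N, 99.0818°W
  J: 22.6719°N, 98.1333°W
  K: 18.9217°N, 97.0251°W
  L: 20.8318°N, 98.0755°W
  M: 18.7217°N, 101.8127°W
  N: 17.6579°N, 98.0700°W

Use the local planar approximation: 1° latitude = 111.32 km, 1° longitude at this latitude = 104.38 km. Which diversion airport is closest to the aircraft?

B

Distances from 19.9103°N, 100.3532°W:
A: √((1.2686·111.32)² + (-0.4051·104.38)²) = √(19943.244307 + 1787.965240) = 147.4151 km
B: √((-0.8189·111.32)² + (-0.0846·104.38)²) = √(8310.136119 + 77.978578) = 91.5867 km
C: √((-0.5198·111.32)² + (2.5589·104.38)²) = √(3348.258235 + 71341.331988) = 273.2940 km
D: √((1.3682·111.32)² + (-2.1176·104.38)²) = √(23197.734175 + 48856.510127) = 268.4292 km
E: √((1.7774·111.32)² + (0.1444·104.38)²) = √(39148.646081 + 227.179412) = 198.4334 km
F: √((-0.9608·111.32)² + (0.1514·104.38)²) = √(11439.640698 + 249.738981) = 108.1174 km
G: √((-2.4133·111.32)² + (0.4664·104.38)²) = √(72172.046641 + 2370.018132) = 273.0239 km
H: √((-1.2604·111.32)² + (0.0201·104.38)²) = √(19686.258537 + 4.401763) = 140.3234 km
I: √((3.3293·111.32)² + (1.2714·104.38)²) = √(137357.461764 + 17611.607549) = 393.6611 km
J: √((2.7616·111.32)² + (2.2199·104.38)²) = √(94507.863072 + 53690.989444) = 384.9660 km
K: √((-0.9886·111.32)² + (3.3281·104.38)²) = √(12111.212036 + 120677.781961) = 364.4022 km
L: √((0.9215·111.32)² + (2.2777·104.38)²) = √(10522.939523 + 56523.315526) = 258.9329 km
M: √((-1.1886·111.32)² + (-1.4595·104.38)²) = √(17507.246523 + 23208.270822) = 201.7809 km
N: √((-2.2524·111.32)² + (2.2832·104.38)²) = √(62869.127417 + 56796.620682) = 345.9274 km
Minimum: B at 91.5867 km.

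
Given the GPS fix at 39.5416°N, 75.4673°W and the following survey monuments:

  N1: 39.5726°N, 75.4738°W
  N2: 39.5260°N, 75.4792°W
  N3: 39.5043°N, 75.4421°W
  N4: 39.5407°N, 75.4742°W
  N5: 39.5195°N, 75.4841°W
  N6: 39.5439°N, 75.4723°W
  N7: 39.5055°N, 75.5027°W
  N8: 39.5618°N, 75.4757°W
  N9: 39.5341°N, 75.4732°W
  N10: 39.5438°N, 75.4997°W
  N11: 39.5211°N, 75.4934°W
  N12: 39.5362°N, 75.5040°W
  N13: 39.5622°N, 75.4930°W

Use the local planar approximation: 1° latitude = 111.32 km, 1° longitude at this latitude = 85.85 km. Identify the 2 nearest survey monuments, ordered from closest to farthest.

N6, N4

Distances from 39.5416°N, 75.4673°W:
N1: √((0.0310·111.32)² + (-0.0065·85.85)²) = √(11.908849 + 0.311392) = 3.4957 km
N2: √((-0.0156·111.32)² + (-0.0119·85.85)²) = √(3.015752 + 1.043697) = 2.0148 km
N3: √((-0.0373·111.32)² + (0.0252·85.85)²) = √(17.241064 + 4.680386) = 4.6820 km
N4: √((-0.0009·111.32)² + (-0.0069·85.85)²) = √(0.010038 + 0.350896) = 0.6008 km
N5: √((-0.0221·111.32)² + (-0.0168·85.85)²) = √(6.052446 + 2.080172) = 2.8518 km
N6: √((0.0023·111.32)² + (-0.0050·85.85)²) = √(0.065554 + 0.184256) = 0.4998 km
N7: √((-0.0361·111.32)² + (-0.0354·85.85)²) = √(16.149564 + 9.236068) = 5.0384 km
N8: √((0.0202·111.32)² + (-0.0084·85.85)²) = √(5.056490 + 0.520043) = 2.3615 km
N9: √((-0.0075·111.32)² + (-0.0059·85.85)²) = √(0.697058 + 0.256557) = 0.9765 km
N10: √((0.0022·111.32)² + (-0.0324·85.85)²) = √(0.059978 + 7.736965) = 2.7923 km
N11: √((-0.0205·111.32)² + (-0.0261·85.85)²) = √(5.207798 + 5.020669) = 3.1982 km
N12: √((-0.0054·111.32)² + (-0.0367·85.85)²) = √(0.361355 + 9.926879) = 3.2075 km
N13: √((0.0206·111.32)² + (-0.0257·85.85)²) = √(5.258730 + 4.867958) = 3.1822 km
Sorted: N6 (0.4998 km) < N4 (0.6008 km) < N9 (0.9765 km) < N2 (2.0148 km) < …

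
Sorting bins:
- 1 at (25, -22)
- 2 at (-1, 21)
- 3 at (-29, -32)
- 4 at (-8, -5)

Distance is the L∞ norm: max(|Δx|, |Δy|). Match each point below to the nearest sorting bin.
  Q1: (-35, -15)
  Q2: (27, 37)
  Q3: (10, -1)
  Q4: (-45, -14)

Q1→3; Q2→2; Q3→4; Q4→3

Q1 at (-35, -15):
  1: max(|60|, |-7|) = 60
  2: max(|34|, |36|) = 36
  3: max(|6|, |-17|) = 17
  4: max(|27|, |10|) = 27
  → nearest: 3 (17)
Q2 at (27, 37):
  1: max(|-2|, |-59|) = 59
  2: max(|-28|, |-16|) = 28
  3: max(|-56|, |-69|) = 69
  4: max(|-35|, |-42|) = 42
  → nearest: 2 (28)
Q3 at (10, -1):
  1: max(|15|, |-21|) = 21
  2: max(|-11|, |22|) = 22
  3: max(|-39|, |-31|) = 39
  4: max(|-18|, |-4|) = 18
  → nearest: 4 (18)
Q4 at (-45, -14):
  1: max(|70|, |-8|) = 70
  2: max(|44|, |35|) = 44
  3: max(|16|, |-18|) = 18
  4: max(|37|, |9|) = 37
  → nearest: 3 (18)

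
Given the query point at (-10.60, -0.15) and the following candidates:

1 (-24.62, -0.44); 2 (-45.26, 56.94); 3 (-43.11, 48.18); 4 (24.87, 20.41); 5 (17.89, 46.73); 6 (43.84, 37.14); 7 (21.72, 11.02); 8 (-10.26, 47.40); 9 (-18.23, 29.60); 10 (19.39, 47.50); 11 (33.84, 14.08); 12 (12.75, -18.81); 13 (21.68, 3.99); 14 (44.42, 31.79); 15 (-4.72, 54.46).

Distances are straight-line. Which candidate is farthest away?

2

Distances from (-10.60, -0.15):
1: √((-14.02)² + (-0.29)²) = √(196.5604 + 0.0841) = 14.02
2: √((-34.66)² + (57.09)²) = √(1201.3156 + 3259.2681) = 66.79
3: √((-32.51)² + (48.33)²) = √(1056.9001 + 2335.7889) = 58.25
4: √((35.47)² + (20.56)²) = √(1258.1209 + 422.7136) = 41.00
5: √((28.49)² + (46.88)²) = √(811.6801 + 2197.7344) = 54.86
6: √((54.44)² + (37.29)²) = √(2963.7136 + 1390.5441) = 65.99
7: √((32.32)² + (11.17)²) = √(1044.5824 + 124.7689) = 34.20
8: √((0.34)² + (47.55)²) = √(0.1156 + 2261.0025) = 47.55
9: √((-7.63)² + (29.75)²) = √(58.2169 + 885.0625) = 30.71
10: √((29.99)² + (47.65)²) = √(899.4001 + 2270.5225) = 56.30
11: √((44.44)² + (14.23)²) = √(1974.9136 + 202.4929) = 46.66
12: √((23.35)² + (-18.66)²) = √(545.2225 + 348.1956) = 29.89
13: √((32.28)² + (4.14)²) = √(1041.9984 + 17.1396) = 32.54
14: √((55.02)² + (31.94)²) = √(3027.2004 + 1020.1636) = 63.62
15: √((5.88)² + (54.61)²) = √(34.5744 + 2982.2521) = 54.93
Maximum: 2 at 66.79.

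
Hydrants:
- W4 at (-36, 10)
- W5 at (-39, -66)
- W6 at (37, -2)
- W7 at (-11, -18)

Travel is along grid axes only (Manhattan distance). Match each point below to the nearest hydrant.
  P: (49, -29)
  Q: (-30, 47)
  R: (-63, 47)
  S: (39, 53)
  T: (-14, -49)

P at (49, -29):
  W4: 124
  W5: 125
  W6: 39
  W7: 71
  → nearest: W6 (39)
Q at (-30, 47):
  W4: 43
  W5: 122
  W6: 116
  W7: 84
  → nearest: W4 (43)
R at (-63, 47):
  W4: 64
  W5: 137
  W6: 149
  W7: 117
  → nearest: W4 (64)
S at (39, 53):
  W4: 118
  W5: 197
  W6: 57
  W7: 121
  → nearest: W6 (57)
T at (-14, -49):
  W4: 81
  W5: 42
  W6: 98
  W7: 34
  → nearest: W7 (34)

P→W6; Q→W4; R→W4; S→W6; T→W7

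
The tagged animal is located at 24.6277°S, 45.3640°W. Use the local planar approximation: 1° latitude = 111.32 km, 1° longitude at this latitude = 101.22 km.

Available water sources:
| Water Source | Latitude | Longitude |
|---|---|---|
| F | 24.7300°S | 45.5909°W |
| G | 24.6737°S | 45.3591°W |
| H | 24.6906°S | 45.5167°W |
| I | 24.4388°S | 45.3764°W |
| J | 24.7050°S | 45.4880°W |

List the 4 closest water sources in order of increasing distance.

G, J, H, I

Distances from 24.6277°S, 45.3640°W:
F: 25.6352 km
G: 5.1447 km
H: 16.9684 km
I: 21.0658 km
J: 15.2178 km
Sorted: G (5.1447 km) < J (15.2178 km) < H (16.9684 km) < I (21.0658 km) < F (25.6352 km)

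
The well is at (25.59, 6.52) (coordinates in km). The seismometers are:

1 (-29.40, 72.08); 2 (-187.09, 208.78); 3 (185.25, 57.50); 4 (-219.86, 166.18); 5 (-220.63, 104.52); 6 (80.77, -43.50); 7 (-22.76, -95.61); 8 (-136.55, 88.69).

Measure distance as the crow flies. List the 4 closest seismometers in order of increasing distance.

Distances from (25.59, 6.52):
1: 85.57 km
2: 293.50 km
3: 167.60 km
4: 292.81 km
5: 265.01 km
6: 74.48 km
7: 113.00 km
8: 181.77 km
Sorted: 6 (74.48 km) < 1 (85.57 km) < 7 (113.00 km) < 3 (167.60 km) < 8 (181.77 km) < 5 (265.01 km) < …

6, 1, 7, 3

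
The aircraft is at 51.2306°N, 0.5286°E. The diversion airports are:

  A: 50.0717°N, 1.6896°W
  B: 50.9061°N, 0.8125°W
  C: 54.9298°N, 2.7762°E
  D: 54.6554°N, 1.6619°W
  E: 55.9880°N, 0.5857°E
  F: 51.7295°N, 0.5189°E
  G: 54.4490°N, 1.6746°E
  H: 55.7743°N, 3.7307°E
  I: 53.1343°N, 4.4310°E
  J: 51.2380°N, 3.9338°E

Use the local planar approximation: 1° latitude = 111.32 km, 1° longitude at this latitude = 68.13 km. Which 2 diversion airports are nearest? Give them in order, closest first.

Distances from 51.2306°N, 0.5286°E:
A: √((-1.1589·111.32)² + (-2.2182·68.13)²) = √(16643.257061 + 22839.057599) = 198.7016 km
B: √((-0.3245·111.32)² + (-1.3411·68.13)²) = √(1304.895693 + 8348.320293) = 98.2508 km
C: √((3.6992·111.32)² + (2.2476·68.13)²) = √(169575.075904 + 23448.486966) = 439.3445 km
D: √((3.4248·111.32)² + (-2.1905·68.13)²) = √(145350.598702 + 22272.208979) = 409.4176 km
E: √((4.7574·111.32)² + (0.0571·68.13)²) = √(280469.559104 + 15.133835) = 529.6081 km
F: √((0.4989·111.32)² + (-0.0097·68.13)²) = √(3084.419238 + 0.436737) = 55.5415 km
G: √((3.2184·111.32)² + (1.1460·68.13)²) = √(128359.032349 + 6096.014806) = 366.6811 km
H: √((4.5437·111.32)² + (3.2021·68.13)²) = √(255838.378356 + 47593.381132) = 550.8464 km
I: √((1.9037·111.32)² + (3.9024·68.13)²) = √(44910.037235 + 70687.129151) = 339.9958 km
J: √((0.0074·111.32)² + (3.4052·68.13)²) = √(0.678594 + 53822.272078) = 231.9977 km
Sorted: F (55.5415 km) < B (98.2508 km) < A (198.7016 km) < J (231.9977 km) < …

F, B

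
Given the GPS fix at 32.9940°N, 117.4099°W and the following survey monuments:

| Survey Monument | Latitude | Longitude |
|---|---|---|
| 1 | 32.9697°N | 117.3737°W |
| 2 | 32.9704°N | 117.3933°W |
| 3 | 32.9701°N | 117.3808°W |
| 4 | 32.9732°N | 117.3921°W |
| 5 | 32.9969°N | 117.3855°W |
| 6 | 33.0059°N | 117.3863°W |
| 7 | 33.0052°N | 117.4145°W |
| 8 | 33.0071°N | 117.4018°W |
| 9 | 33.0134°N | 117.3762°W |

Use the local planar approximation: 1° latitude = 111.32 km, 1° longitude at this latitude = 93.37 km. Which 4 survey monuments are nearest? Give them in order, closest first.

Distances from 32.9940°N, 117.4099°W:
1: √((-0.0243·111.32)² + (0.0362·93.37)²) = √(7.317436 + 11.424359) = 4.3292 km
2: √((-0.0236·111.32)² + (0.0166·93.37)²) = √(6.901928 + 2.402320) = 3.0503 km
3: √((-0.0239·111.32)² + (0.0291·93.37)²) = √(7.078516 + 7.382453) = 3.8028 km
4: √((-0.0208·111.32)² + (0.0178·93.37)²) = √(5.361336 + 2.762197) = 2.8502 km
5: √((0.0029·111.32)² + (0.0244·93.37)²) = √(0.104218 + 5.190323) = 2.3010 km
6: √((0.0119·111.32)² + (0.0236·93.37)²) = √(1.754851 + 4.855553) = 2.5711 km
7: √((0.0112·111.32)² + (-0.0046·93.37)²) = √(1.554470 + 0.184472) = 1.3187 km
8: √((0.0131·111.32)² + (0.0081·93.37)²) = √(2.126616 + 0.571985) = 1.6427 km
9: √((0.0194·111.32)² + (0.0337·93.37)²) = √(4.663907 + 9.900896) = 3.8164 km
Sorted: 7 (1.3187 km) < 8 (1.6427 km) < 5 (2.3010 km) < 6 (2.5711 km) < 4 (2.8502 km) < 2 (3.0503 km) < …

7, 8, 5, 6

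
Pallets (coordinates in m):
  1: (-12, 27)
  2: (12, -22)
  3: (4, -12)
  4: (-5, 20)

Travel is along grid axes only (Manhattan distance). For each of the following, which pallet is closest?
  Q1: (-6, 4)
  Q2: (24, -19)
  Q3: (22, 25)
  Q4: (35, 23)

Q1 at (-6, 4):
  1: 29 m
  2: 44 m
  3: 26 m
  4: 17 m
  → nearest: 4 (17 m)
Q2 at (24, -19):
  1: 82 m
  2: 15 m
  3: 27 m
  4: 68 m
  → nearest: 2 (15 m)
Q3 at (22, 25):
  1: 36 m
  2: 57 m
  3: 55 m
  4: 32 m
  → nearest: 4 (32 m)
Q4 at (35, 23):
  1: 51 m
  2: 68 m
  3: 66 m
  4: 43 m
  → nearest: 4 (43 m)

Q1→4; Q2→2; Q3→4; Q4→4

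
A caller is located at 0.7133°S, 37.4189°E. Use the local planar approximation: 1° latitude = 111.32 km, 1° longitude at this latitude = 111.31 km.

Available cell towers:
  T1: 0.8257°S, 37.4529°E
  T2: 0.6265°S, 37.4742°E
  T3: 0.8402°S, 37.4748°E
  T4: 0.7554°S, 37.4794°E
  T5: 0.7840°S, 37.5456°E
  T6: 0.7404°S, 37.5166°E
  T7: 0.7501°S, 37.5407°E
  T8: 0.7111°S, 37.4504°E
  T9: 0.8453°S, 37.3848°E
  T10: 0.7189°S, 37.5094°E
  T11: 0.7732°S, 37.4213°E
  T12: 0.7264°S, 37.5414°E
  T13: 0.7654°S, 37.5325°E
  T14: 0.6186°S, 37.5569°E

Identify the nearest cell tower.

Distances from 0.7133°S, 37.4189°E:
T1: √((-0.1124·111.32)² + (0.0340·111.31)²) = √(156.559353 + 14.322743) = 13.0722 km
T2: √((0.0868·111.32)² + (0.0553·111.31)²) = √(93.365375 + 37.889479) = 11.4567 km
T3: √((-0.1269·111.32)² + (0.0559·111.31)²) = √(199.558228 + 38.716134) = 15.4361 km
T4: √((-0.0421·111.32)² + (0.0605·111.31)²) = √(21.963957 + 45.350190) = 8.2045 km
T5: √((-0.0707·111.32)² + (0.1267·111.31)²) = √(61.942000 + 198.893960) = 16.1504 km
T6: √((-0.0271·111.32)² + (0.0977·111.31)²) = √(9.100913 + 118.265342) = 11.2857 km
T7: √((-0.0368·111.32)² + (0.1218·111.31)²) = √(16.781935 + 183.807379) = 14.1630 km
T8: √((0.0022·111.32)² + (0.0315·111.31)²) = √(0.059978 + 12.293894) = 3.5148 km
T9: √((-0.1320·111.32)² + (-0.0341·111.31)²) = √(215.920689 + 14.407118) = 15.1766 km
T10: √((-0.0056·111.32)² + (0.0905·111.31)²) = √(0.388618 + 101.476510) = 10.0928 km
T11: √((-0.0599·111.32)² + (0.0024·111.31)²) = √(44.463131 + 0.071366) = 6.6734 km
T12: √((-0.0131·111.32)² + (0.1225·111.31)²) = √(2.126616 + 185.926178) = 13.7132 km
T13: √((-0.0521·111.32)² + (0.1136·111.31)²) = √(33.637355 + 159.891372) = 13.9115 km
T14: √((0.0947·111.32)² + (0.1380·111.31)²) = √(111.133848 + 235.953562) = 18.6303 km
Minimum: T8 at 3.5148 km.

T8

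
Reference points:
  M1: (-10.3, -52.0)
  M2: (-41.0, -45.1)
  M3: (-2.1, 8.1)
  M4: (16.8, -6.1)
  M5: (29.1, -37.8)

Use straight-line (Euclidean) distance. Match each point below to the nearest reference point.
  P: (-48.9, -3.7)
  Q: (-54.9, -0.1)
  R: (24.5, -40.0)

P→M2; Q→M2; R→M5

P at (-48.9, -3.7):
  M1: 61.83
  M2: 42.15
  M3: 48.26
  M4: 65.74
  M5: 85.13
  → nearest: M2 (42.15)
Q at (-54.9, -0.1):
  M1: 68.43
  M2: 47.10
  M3: 53.43
  M4: 71.95
  M5: 92.07
  → nearest: M2 (47.10)
R at (24.5, -40.0):
  M1: 36.81
  M2: 65.70
  M3: 54.97
  M4: 34.76
  M5: 5.10
  → nearest: M5 (5.10)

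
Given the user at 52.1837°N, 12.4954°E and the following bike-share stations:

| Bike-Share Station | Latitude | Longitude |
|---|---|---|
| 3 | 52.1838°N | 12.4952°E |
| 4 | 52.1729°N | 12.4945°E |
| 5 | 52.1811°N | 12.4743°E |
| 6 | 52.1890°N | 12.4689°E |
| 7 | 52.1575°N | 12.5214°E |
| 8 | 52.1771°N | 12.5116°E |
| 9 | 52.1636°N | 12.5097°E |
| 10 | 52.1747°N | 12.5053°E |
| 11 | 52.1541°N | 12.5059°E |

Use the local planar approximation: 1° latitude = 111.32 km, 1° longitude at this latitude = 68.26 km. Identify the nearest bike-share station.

Distances from 52.1837°N, 12.4954°E:
3: √((0.0001·111.32)² + (-0.0002·68.26)²) = √(0.000124 + 0.000186) = 0.0176 km
4: √((-0.0108·111.32)² + (-0.0009·68.26)²) = √(1.445419 + 0.003774) = 1.2038 km
5: √((-0.0026·111.32)² + (-0.0211·68.26)²) = √(0.083771 + 2.074424) = 1.4691 km
6: √((0.0053·111.32)² + (-0.0265·68.26)²) = √(0.348095 + 3.272083) = 1.9027 km
7: √((-0.0262·111.32)² + (0.0260·68.26)²) = √(8.506462 + 3.149773) = 3.4141 km
8: √((-0.0066·111.32)² + (0.0162·68.26)²) = √(0.539802 + 1.222820) = 1.3276 km
9: √((-0.0201·111.32)² + (0.0143·68.26)²) = √(5.006549 + 0.952806) = 2.4412 km
10: √((-0.0090·111.32)² + (0.0099·68.26)²) = √(1.003764 + 0.456670) = 1.2085 km
11: √((-0.0296·111.32)² + (0.0105·68.26)²) = √(10.857499 + 0.513702) = 3.3721 km
Minimum: 3 at 0.0176 km.

3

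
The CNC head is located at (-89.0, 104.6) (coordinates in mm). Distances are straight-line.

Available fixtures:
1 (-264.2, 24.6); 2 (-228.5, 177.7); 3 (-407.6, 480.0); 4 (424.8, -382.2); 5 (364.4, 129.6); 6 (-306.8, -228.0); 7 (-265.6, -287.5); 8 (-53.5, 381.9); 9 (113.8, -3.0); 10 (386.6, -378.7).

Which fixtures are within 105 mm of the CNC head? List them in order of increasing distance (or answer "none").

none

Distances from (-89.0, 104.6):
1: √((-175.2)² + (-80.0)²) = √(30695.040 + 6400.000) = 192.6 mm
2: √((-139.5)² + (73.1)²) = √(19460.250 + 5343.610) = 157.5 mm
3: √((-318.6)² + (375.4)²) = √(101505.960 + 140925.160) = 492.4 mm
4: √((513.8)² + (-486.8)²) = √(263990.440 + 236974.240) = 707.8 mm
5: √((453.4)² + (25.0)²) = √(205571.560 + 625.000) = 454.1 mm
6: √((-217.8)² + (-332.6)²) = √(47436.840 + 110622.760) = 397.6 mm
7: √((-176.6)² + (-392.1)²) = √(31187.560 + 153742.410) = 430.0 mm
8: √((35.5)² + (277.3)²) = √(1260.250 + 76895.290) = 279.6 mm
9: √((202.8)² + (-107.6)²) = √(41127.840 + 11577.760) = 229.6 mm
10: √((475.6)² + (-483.3)²) = √(226195.360 + 233578.890) = 678.1 mm
Threshold 105 mm: none within range.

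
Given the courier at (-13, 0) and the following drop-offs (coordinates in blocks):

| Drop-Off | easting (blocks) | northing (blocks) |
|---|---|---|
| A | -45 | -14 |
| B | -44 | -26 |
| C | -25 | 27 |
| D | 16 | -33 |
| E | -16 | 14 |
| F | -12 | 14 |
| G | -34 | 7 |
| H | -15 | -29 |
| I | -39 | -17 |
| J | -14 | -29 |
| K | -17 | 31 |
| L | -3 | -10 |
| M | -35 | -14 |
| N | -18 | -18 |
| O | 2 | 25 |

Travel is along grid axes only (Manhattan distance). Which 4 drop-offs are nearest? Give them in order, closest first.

F, E, L, N

Distances from (-13, 0):
A: 46 blocks
B: 57 blocks
C: 39 blocks
D: 62 blocks
E: 17 blocks
F: 15 blocks
G: 28 blocks
H: 31 blocks
I: 43 blocks
J: 30 blocks
K: 35 blocks
L: 20 blocks
M: 36 blocks
N: 23 blocks
O: 40 blocks
Sorted: F (15 blocks) < E (17 blocks) < L (20 blocks) < N (23 blocks) < G (28 blocks) < J (30 blocks) < …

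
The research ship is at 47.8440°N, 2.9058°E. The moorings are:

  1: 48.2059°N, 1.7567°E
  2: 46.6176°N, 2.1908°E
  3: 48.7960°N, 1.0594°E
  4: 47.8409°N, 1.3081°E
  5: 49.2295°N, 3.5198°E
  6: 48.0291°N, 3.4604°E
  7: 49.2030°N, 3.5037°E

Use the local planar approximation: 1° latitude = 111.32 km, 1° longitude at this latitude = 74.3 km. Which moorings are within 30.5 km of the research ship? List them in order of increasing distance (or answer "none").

none

Distances from 47.8440°N, 2.9058°E:
1: √((0.3619·111.32)² + (-1.1491·74.3)²) = √(1623.018841 + 7289.425082) = 94.4057 km
2: √((-1.2264·111.32)² + (-0.7150·74.3)²) = √(18638.488026 + 2822.212500) = 146.4947 km
3: √((0.9520·111.32)² + (-1.8464·74.3)²) = √(11231.048226 + 18820.415644) = 173.3536 km
4: √((-0.0031·111.32)² + (-1.5977·74.3)²) = √(0.119088 + 14091.852797) = 118.7096 km
5: √((1.3855·111.32)² + (0.6140·74.3)²) = √(23788.083570 + 2081.202648) = 160.8393 km
6: √((0.1851·111.32)² + (0.5546·74.3)²) = √(424.579707 + 1697.998718) = 46.0714 km
7: √((1.3590·111.32)² + (0.5979·74.3)²) = √(22886.812348 + 1973.489111) = 157.6715 km
Threshold 30.5 km: none within range.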